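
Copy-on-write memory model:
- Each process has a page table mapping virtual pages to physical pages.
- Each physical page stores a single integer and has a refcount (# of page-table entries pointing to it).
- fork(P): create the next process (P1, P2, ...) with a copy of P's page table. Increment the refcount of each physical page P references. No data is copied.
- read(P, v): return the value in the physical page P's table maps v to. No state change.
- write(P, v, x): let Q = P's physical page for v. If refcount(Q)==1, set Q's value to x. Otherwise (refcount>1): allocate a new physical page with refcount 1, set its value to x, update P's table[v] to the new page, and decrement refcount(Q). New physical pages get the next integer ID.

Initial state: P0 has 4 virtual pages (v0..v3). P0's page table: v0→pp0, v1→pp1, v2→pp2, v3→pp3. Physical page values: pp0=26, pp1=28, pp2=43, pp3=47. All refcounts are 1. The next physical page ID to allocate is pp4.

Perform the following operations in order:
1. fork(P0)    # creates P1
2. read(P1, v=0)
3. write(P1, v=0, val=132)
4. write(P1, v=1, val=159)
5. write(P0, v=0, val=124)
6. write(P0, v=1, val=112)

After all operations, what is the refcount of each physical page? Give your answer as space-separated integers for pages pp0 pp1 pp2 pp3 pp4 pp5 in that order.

Answer: 1 1 2 2 1 1

Derivation:
Op 1: fork(P0) -> P1. 4 ppages; refcounts: pp0:2 pp1:2 pp2:2 pp3:2
Op 2: read(P1, v0) -> 26. No state change.
Op 3: write(P1, v0, 132). refcount(pp0)=2>1 -> COPY to pp4. 5 ppages; refcounts: pp0:1 pp1:2 pp2:2 pp3:2 pp4:1
Op 4: write(P1, v1, 159). refcount(pp1)=2>1 -> COPY to pp5. 6 ppages; refcounts: pp0:1 pp1:1 pp2:2 pp3:2 pp4:1 pp5:1
Op 5: write(P0, v0, 124). refcount(pp0)=1 -> write in place. 6 ppages; refcounts: pp0:1 pp1:1 pp2:2 pp3:2 pp4:1 pp5:1
Op 6: write(P0, v1, 112). refcount(pp1)=1 -> write in place. 6 ppages; refcounts: pp0:1 pp1:1 pp2:2 pp3:2 pp4:1 pp5:1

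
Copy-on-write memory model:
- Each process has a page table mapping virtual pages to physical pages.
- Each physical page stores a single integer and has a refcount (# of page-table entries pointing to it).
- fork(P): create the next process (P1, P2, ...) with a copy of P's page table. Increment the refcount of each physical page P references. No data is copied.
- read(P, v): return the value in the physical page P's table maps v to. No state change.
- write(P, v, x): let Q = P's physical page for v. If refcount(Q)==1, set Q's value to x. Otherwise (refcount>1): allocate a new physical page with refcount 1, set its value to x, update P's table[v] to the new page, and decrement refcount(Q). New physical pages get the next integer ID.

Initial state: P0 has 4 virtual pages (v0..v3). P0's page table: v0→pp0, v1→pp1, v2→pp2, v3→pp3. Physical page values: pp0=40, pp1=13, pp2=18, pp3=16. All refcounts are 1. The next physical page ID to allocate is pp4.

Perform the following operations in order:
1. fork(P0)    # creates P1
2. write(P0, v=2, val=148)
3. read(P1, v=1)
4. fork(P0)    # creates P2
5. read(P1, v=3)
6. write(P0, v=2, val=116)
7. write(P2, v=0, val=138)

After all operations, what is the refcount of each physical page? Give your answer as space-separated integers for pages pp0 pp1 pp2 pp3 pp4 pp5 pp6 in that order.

Op 1: fork(P0) -> P1. 4 ppages; refcounts: pp0:2 pp1:2 pp2:2 pp3:2
Op 2: write(P0, v2, 148). refcount(pp2)=2>1 -> COPY to pp4. 5 ppages; refcounts: pp0:2 pp1:2 pp2:1 pp3:2 pp4:1
Op 3: read(P1, v1) -> 13. No state change.
Op 4: fork(P0) -> P2. 5 ppages; refcounts: pp0:3 pp1:3 pp2:1 pp3:3 pp4:2
Op 5: read(P1, v3) -> 16. No state change.
Op 6: write(P0, v2, 116). refcount(pp4)=2>1 -> COPY to pp5. 6 ppages; refcounts: pp0:3 pp1:3 pp2:1 pp3:3 pp4:1 pp5:1
Op 7: write(P2, v0, 138). refcount(pp0)=3>1 -> COPY to pp6. 7 ppages; refcounts: pp0:2 pp1:3 pp2:1 pp3:3 pp4:1 pp5:1 pp6:1

Answer: 2 3 1 3 1 1 1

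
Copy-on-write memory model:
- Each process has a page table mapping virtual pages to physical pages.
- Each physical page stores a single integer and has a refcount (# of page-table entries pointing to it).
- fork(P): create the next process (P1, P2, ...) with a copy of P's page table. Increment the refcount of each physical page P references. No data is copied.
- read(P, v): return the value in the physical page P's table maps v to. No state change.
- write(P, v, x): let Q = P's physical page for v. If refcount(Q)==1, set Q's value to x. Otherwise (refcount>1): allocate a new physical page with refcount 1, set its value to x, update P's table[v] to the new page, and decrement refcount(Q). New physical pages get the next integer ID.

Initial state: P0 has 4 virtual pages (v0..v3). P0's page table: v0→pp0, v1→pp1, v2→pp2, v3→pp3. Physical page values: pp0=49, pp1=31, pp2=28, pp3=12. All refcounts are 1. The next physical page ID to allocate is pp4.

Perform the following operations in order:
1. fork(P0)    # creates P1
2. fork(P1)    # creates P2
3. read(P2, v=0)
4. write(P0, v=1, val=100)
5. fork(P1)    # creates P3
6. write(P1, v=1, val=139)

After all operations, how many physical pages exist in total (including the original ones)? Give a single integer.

Op 1: fork(P0) -> P1. 4 ppages; refcounts: pp0:2 pp1:2 pp2:2 pp3:2
Op 2: fork(P1) -> P2. 4 ppages; refcounts: pp0:3 pp1:3 pp2:3 pp3:3
Op 3: read(P2, v0) -> 49. No state change.
Op 4: write(P0, v1, 100). refcount(pp1)=3>1 -> COPY to pp4. 5 ppages; refcounts: pp0:3 pp1:2 pp2:3 pp3:3 pp4:1
Op 5: fork(P1) -> P3. 5 ppages; refcounts: pp0:4 pp1:3 pp2:4 pp3:4 pp4:1
Op 6: write(P1, v1, 139). refcount(pp1)=3>1 -> COPY to pp5. 6 ppages; refcounts: pp0:4 pp1:2 pp2:4 pp3:4 pp4:1 pp5:1

Answer: 6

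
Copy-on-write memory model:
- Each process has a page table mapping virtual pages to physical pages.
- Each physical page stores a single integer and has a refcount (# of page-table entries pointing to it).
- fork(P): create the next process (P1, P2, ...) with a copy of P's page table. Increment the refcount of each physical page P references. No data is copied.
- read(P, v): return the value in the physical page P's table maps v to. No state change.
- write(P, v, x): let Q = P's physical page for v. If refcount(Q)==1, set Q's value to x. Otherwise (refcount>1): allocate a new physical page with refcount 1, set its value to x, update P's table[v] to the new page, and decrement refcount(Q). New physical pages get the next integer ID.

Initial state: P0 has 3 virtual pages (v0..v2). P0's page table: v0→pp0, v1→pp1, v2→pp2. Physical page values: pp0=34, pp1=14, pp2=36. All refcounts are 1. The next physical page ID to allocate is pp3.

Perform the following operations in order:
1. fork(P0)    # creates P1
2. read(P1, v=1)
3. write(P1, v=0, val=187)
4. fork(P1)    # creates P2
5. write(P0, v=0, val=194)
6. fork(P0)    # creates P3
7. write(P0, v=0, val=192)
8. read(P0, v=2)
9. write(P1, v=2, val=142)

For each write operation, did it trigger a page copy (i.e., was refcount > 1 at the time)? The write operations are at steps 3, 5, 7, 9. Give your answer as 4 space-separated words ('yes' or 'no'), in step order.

Op 1: fork(P0) -> P1. 3 ppages; refcounts: pp0:2 pp1:2 pp2:2
Op 2: read(P1, v1) -> 14. No state change.
Op 3: write(P1, v0, 187). refcount(pp0)=2>1 -> COPY to pp3. 4 ppages; refcounts: pp0:1 pp1:2 pp2:2 pp3:1
Op 4: fork(P1) -> P2. 4 ppages; refcounts: pp0:1 pp1:3 pp2:3 pp3:2
Op 5: write(P0, v0, 194). refcount(pp0)=1 -> write in place. 4 ppages; refcounts: pp0:1 pp1:3 pp2:3 pp3:2
Op 6: fork(P0) -> P3. 4 ppages; refcounts: pp0:2 pp1:4 pp2:4 pp3:2
Op 7: write(P0, v0, 192). refcount(pp0)=2>1 -> COPY to pp4. 5 ppages; refcounts: pp0:1 pp1:4 pp2:4 pp3:2 pp4:1
Op 8: read(P0, v2) -> 36. No state change.
Op 9: write(P1, v2, 142). refcount(pp2)=4>1 -> COPY to pp5. 6 ppages; refcounts: pp0:1 pp1:4 pp2:3 pp3:2 pp4:1 pp5:1

yes no yes yes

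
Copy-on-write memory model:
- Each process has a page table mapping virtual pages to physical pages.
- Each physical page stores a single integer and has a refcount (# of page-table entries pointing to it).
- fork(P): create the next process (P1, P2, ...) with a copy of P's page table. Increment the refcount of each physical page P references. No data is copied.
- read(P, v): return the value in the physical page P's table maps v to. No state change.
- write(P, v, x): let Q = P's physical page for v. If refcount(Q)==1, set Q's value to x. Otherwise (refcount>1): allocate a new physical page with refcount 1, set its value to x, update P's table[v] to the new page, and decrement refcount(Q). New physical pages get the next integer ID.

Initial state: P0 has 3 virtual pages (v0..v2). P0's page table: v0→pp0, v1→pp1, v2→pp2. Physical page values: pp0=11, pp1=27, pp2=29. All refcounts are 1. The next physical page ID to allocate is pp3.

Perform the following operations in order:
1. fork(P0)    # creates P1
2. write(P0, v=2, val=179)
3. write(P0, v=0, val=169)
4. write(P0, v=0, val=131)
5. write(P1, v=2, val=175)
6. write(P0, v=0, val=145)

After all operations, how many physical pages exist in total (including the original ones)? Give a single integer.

Answer: 5

Derivation:
Op 1: fork(P0) -> P1. 3 ppages; refcounts: pp0:2 pp1:2 pp2:2
Op 2: write(P0, v2, 179). refcount(pp2)=2>1 -> COPY to pp3. 4 ppages; refcounts: pp0:2 pp1:2 pp2:1 pp3:1
Op 3: write(P0, v0, 169). refcount(pp0)=2>1 -> COPY to pp4. 5 ppages; refcounts: pp0:1 pp1:2 pp2:1 pp3:1 pp4:1
Op 4: write(P0, v0, 131). refcount(pp4)=1 -> write in place. 5 ppages; refcounts: pp0:1 pp1:2 pp2:1 pp3:1 pp4:1
Op 5: write(P1, v2, 175). refcount(pp2)=1 -> write in place. 5 ppages; refcounts: pp0:1 pp1:2 pp2:1 pp3:1 pp4:1
Op 6: write(P0, v0, 145). refcount(pp4)=1 -> write in place. 5 ppages; refcounts: pp0:1 pp1:2 pp2:1 pp3:1 pp4:1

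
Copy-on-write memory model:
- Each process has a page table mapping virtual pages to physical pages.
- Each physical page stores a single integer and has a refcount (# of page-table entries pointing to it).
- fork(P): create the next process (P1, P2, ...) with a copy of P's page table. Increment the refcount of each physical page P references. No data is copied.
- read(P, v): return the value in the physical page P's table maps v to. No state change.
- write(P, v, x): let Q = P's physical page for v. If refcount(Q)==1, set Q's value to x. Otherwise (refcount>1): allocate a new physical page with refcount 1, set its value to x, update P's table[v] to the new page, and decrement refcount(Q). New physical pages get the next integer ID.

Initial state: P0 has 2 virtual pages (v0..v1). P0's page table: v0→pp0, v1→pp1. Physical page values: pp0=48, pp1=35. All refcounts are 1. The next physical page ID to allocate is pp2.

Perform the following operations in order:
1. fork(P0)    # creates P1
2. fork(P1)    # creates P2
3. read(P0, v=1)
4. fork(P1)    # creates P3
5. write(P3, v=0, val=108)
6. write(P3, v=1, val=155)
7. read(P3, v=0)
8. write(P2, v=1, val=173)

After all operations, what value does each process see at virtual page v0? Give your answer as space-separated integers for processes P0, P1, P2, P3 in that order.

Op 1: fork(P0) -> P1. 2 ppages; refcounts: pp0:2 pp1:2
Op 2: fork(P1) -> P2. 2 ppages; refcounts: pp0:3 pp1:3
Op 3: read(P0, v1) -> 35. No state change.
Op 4: fork(P1) -> P3. 2 ppages; refcounts: pp0:4 pp1:4
Op 5: write(P3, v0, 108). refcount(pp0)=4>1 -> COPY to pp2. 3 ppages; refcounts: pp0:3 pp1:4 pp2:1
Op 6: write(P3, v1, 155). refcount(pp1)=4>1 -> COPY to pp3. 4 ppages; refcounts: pp0:3 pp1:3 pp2:1 pp3:1
Op 7: read(P3, v0) -> 108. No state change.
Op 8: write(P2, v1, 173). refcount(pp1)=3>1 -> COPY to pp4. 5 ppages; refcounts: pp0:3 pp1:2 pp2:1 pp3:1 pp4:1
P0: v0 -> pp0 = 48
P1: v0 -> pp0 = 48
P2: v0 -> pp0 = 48
P3: v0 -> pp2 = 108

Answer: 48 48 48 108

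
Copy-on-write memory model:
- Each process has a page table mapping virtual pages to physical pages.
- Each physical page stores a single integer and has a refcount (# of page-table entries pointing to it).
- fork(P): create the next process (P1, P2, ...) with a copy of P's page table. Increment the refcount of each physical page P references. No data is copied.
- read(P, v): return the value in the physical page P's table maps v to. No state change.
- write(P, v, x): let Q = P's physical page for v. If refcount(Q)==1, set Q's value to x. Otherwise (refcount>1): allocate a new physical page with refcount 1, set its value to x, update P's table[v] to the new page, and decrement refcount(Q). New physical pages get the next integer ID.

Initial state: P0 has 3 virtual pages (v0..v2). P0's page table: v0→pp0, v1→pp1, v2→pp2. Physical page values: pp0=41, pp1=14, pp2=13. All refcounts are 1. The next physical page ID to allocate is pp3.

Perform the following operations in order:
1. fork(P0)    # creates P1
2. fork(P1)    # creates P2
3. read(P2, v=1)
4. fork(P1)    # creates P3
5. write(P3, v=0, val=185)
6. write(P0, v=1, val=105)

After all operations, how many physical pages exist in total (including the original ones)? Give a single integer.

Answer: 5

Derivation:
Op 1: fork(P0) -> P1. 3 ppages; refcounts: pp0:2 pp1:2 pp2:2
Op 2: fork(P1) -> P2. 3 ppages; refcounts: pp0:3 pp1:3 pp2:3
Op 3: read(P2, v1) -> 14. No state change.
Op 4: fork(P1) -> P3. 3 ppages; refcounts: pp0:4 pp1:4 pp2:4
Op 5: write(P3, v0, 185). refcount(pp0)=4>1 -> COPY to pp3. 4 ppages; refcounts: pp0:3 pp1:4 pp2:4 pp3:1
Op 6: write(P0, v1, 105). refcount(pp1)=4>1 -> COPY to pp4. 5 ppages; refcounts: pp0:3 pp1:3 pp2:4 pp3:1 pp4:1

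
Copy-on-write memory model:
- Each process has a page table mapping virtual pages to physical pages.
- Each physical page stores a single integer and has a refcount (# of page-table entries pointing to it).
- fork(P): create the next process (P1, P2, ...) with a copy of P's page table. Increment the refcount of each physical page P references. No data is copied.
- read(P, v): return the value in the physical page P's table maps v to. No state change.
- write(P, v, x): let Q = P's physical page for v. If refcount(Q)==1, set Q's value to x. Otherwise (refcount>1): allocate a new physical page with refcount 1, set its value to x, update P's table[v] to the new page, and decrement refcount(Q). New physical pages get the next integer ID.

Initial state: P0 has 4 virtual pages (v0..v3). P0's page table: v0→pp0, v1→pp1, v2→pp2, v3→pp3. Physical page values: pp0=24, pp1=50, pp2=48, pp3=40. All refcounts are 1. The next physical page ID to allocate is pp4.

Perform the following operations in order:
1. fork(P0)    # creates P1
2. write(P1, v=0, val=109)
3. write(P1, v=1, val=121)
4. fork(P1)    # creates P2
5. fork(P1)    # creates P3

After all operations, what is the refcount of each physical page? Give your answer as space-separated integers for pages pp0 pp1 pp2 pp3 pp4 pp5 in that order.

Op 1: fork(P0) -> P1. 4 ppages; refcounts: pp0:2 pp1:2 pp2:2 pp3:2
Op 2: write(P1, v0, 109). refcount(pp0)=2>1 -> COPY to pp4. 5 ppages; refcounts: pp0:1 pp1:2 pp2:2 pp3:2 pp4:1
Op 3: write(P1, v1, 121). refcount(pp1)=2>1 -> COPY to pp5. 6 ppages; refcounts: pp0:1 pp1:1 pp2:2 pp3:2 pp4:1 pp5:1
Op 4: fork(P1) -> P2. 6 ppages; refcounts: pp0:1 pp1:1 pp2:3 pp3:3 pp4:2 pp5:2
Op 5: fork(P1) -> P3. 6 ppages; refcounts: pp0:1 pp1:1 pp2:4 pp3:4 pp4:3 pp5:3

Answer: 1 1 4 4 3 3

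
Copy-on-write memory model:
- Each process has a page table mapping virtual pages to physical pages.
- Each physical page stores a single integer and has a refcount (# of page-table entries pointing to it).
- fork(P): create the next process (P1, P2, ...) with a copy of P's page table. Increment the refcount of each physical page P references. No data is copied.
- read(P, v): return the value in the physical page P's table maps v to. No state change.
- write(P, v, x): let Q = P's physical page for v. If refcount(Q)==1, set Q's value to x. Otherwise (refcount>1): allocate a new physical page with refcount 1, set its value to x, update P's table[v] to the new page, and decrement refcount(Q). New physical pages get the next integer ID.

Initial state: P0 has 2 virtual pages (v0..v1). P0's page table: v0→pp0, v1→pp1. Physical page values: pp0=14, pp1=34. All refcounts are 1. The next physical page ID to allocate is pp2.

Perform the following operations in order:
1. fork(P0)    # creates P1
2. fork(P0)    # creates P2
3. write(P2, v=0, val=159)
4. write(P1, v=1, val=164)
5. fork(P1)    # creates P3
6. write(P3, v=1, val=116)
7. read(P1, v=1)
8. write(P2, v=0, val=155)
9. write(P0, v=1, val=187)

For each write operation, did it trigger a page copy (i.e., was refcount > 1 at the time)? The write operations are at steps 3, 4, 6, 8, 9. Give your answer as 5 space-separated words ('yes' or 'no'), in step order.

Op 1: fork(P0) -> P1. 2 ppages; refcounts: pp0:2 pp1:2
Op 2: fork(P0) -> P2. 2 ppages; refcounts: pp0:3 pp1:3
Op 3: write(P2, v0, 159). refcount(pp0)=3>1 -> COPY to pp2. 3 ppages; refcounts: pp0:2 pp1:3 pp2:1
Op 4: write(P1, v1, 164). refcount(pp1)=3>1 -> COPY to pp3. 4 ppages; refcounts: pp0:2 pp1:2 pp2:1 pp3:1
Op 5: fork(P1) -> P3. 4 ppages; refcounts: pp0:3 pp1:2 pp2:1 pp3:2
Op 6: write(P3, v1, 116). refcount(pp3)=2>1 -> COPY to pp4. 5 ppages; refcounts: pp0:3 pp1:2 pp2:1 pp3:1 pp4:1
Op 7: read(P1, v1) -> 164. No state change.
Op 8: write(P2, v0, 155). refcount(pp2)=1 -> write in place. 5 ppages; refcounts: pp0:3 pp1:2 pp2:1 pp3:1 pp4:1
Op 9: write(P0, v1, 187). refcount(pp1)=2>1 -> COPY to pp5. 6 ppages; refcounts: pp0:3 pp1:1 pp2:1 pp3:1 pp4:1 pp5:1

yes yes yes no yes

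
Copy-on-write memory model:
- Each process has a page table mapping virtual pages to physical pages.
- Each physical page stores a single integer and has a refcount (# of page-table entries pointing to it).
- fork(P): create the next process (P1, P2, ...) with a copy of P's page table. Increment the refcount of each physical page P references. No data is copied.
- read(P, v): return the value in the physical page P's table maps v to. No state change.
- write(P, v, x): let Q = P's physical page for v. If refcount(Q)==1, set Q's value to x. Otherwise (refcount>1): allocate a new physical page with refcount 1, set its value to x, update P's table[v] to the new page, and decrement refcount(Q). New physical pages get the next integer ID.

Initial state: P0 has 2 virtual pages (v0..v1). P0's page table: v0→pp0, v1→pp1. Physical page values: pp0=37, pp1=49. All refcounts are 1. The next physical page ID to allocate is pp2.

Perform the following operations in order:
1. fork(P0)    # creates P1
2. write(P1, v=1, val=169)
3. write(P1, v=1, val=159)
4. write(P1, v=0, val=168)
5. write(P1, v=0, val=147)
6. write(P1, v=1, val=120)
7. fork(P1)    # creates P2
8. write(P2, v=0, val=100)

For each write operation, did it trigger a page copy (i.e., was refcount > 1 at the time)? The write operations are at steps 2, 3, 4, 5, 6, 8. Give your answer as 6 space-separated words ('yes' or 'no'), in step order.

Op 1: fork(P0) -> P1. 2 ppages; refcounts: pp0:2 pp1:2
Op 2: write(P1, v1, 169). refcount(pp1)=2>1 -> COPY to pp2. 3 ppages; refcounts: pp0:2 pp1:1 pp2:1
Op 3: write(P1, v1, 159). refcount(pp2)=1 -> write in place. 3 ppages; refcounts: pp0:2 pp1:1 pp2:1
Op 4: write(P1, v0, 168). refcount(pp0)=2>1 -> COPY to pp3. 4 ppages; refcounts: pp0:1 pp1:1 pp2:1 pp3:1
Op 5: write(P1, v0, 147). refcount(pp3)=1 -> write in place. 4 ppages; refcounts: pp0:1 pp1:1 pp2:1 pp3:1
Op 6: write(P1, v1, 120). refcount(pp2)=1 -> write in place. 4 ppages; refcounts: pp0:1 pp1:1 pp2:1 pp3:1
Op 7: fork(P1) -> P2. 4 ppages; refcounts: pp0:1 pp1:1 pp2:2 pp3:2
Op 8: write(P2, v0, 100). refcount(pp3)=2>1 -> COPY to pp4. 5 ppages; refcounts: pp0:1 pp1:1 pp2:2 pp3:1 pp4:1

yes no yes no no yes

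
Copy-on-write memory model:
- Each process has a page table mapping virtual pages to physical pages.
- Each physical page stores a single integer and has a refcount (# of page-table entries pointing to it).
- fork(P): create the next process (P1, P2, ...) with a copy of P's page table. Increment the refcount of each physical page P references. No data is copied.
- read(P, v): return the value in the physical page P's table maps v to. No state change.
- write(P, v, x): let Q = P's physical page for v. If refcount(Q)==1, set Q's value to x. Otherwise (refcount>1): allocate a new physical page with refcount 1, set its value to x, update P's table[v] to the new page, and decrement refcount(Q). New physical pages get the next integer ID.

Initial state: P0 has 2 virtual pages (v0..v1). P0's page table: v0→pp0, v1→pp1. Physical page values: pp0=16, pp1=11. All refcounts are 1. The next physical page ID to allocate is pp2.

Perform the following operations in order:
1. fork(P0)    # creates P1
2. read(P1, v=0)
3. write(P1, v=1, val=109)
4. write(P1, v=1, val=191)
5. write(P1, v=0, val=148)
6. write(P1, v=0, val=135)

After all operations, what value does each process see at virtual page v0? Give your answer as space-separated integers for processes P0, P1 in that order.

Answer: 16 135

Derivation:
Op 1: fork(P0) -> P1. 2 ppages; refcounts: pp0:2 pp1:2
Op 2: read(P1, v0) -> 16. No state change.
Op 3: write(P1, v1, 109). refcount(pp1)=2>1 -> COPY to pp2. 3 ppages; refcounts: pp0:2 pp1:1 pp2:1
Op 4: write(P1, v1, 191). refcount(pp2)=1 -> write in place. 3 ppages; refcounts: pp0:2 pp1:1 pp2:1
Op 5: write(P1, v0, 148). refcount(pp0)=2>1 -> COPY to pp3. 4 ppages; refcounts: pp0:1 pp1:1 pp2:1 pp3:1
Op 6: write(P1, v0, 135). refcount(pp3)=1 -> write in place. 4 ppages; refcounts: pp0:1 pp1:1 pp2:1 pp3:1
P0: v0 -> pp0 = 16
P1: v0 -> pp3 = 135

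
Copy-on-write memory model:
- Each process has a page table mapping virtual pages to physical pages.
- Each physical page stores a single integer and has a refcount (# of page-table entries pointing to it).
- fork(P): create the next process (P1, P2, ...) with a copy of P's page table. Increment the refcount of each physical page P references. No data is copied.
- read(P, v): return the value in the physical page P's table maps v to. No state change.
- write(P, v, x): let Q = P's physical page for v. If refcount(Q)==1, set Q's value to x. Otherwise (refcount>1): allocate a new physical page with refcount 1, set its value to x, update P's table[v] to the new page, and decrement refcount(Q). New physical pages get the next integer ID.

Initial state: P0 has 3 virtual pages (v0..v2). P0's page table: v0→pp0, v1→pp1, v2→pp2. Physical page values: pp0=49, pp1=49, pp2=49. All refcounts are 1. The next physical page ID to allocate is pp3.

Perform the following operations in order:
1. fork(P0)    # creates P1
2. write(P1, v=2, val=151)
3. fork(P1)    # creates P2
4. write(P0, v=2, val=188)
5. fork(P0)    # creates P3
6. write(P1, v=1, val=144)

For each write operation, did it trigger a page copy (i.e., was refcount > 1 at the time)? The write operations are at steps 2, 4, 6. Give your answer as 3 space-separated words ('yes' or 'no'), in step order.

Op 1: fork(P0) -> P1. 3 ppages; refcounts: pp0:2 pp1:2 pp2:2
Op 2: write(P1, v2, 151). refcount(pp2)=2>1 -> COPY to pp3. 4 ppages; refcounts: pp0:2 pp1:2 pp2:1 pp3:1
Op 3: fork(P1) -> P2. 4 ppages; refcounts: pp0:3 pp1:3 pp2:1 pp3:2
Op 4: write(P0, v2, 188). refcount(pp2)=1 -> write in place. 4 ppages; refcounts: pp0:3 pp1:3 pp2:1 pp3:2
Op 5: fork(P0) -> P3. 4 ppages; refcounts: pp0:4 pp1:4 pp2:2 pp3:2
Op 6: write(P1, v1, 144). refcount(pp1)=4>1 -> COPY to pp4. 5 ppages; refcounts: pp0:4 pp1:3 pp2:2 pp3:2 pp4:1

yes no yes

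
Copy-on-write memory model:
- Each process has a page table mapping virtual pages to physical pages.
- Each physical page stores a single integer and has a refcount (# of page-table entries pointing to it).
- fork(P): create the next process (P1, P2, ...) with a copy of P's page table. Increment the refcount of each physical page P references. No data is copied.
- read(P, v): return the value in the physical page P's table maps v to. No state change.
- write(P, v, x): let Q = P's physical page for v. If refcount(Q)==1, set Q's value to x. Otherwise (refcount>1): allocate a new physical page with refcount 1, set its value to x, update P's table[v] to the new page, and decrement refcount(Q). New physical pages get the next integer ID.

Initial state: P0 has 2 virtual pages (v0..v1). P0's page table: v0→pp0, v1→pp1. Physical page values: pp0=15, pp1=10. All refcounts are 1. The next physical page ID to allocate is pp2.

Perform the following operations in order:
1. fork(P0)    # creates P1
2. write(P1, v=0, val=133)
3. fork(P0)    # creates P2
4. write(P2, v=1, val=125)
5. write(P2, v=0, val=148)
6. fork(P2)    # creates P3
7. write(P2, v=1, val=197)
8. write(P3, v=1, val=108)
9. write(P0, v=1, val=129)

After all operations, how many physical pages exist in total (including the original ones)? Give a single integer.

Op 1: fork(P0) -> P1. 2 ppages; refcounts: pp0:2 pp1:2
Op 2: write(P1, v0, 133). refcount(pp0)=2>1 -> COPY to pp2. 3 ppages; refcounts: pp0:1 pp1:2 pp2:1
Op 3: fork(P0) -> P2. 3 ppages; refcounts: pp0:2 pp1:3 pp2:1
Op 4: write(P2, v1, 125). refcount(pp1)=3>1 -> COPY to pp3. 4 ppages; refcounts: pp0:2 pp1:2 pp2:1 pp3:1
Op 5: write(P2, v0, 148). refcount(pp0)=2>1 -> COPY to pp4. 5 ppages; refcounts: pp0:1 pp1:2 pp2:1 pp3:1 pp4:1
Op 6: fork(P2) -> P3. 5 ppages; refcounts: pp0:1 pp1:2 pp2:1 pp3:2 pp4:2
Op 7: write(P2, v1, 197). refcount(pp3)=2>1 -> COPY to pp5. 6 ppages; refcounts: pp0:1 pp1:2 pp2:1 pp3:1 pp4:2 pp5:1
Op 8: write(P3, v1, 108). refcount(pp3)=1 -> write in place. 6 ppages; refcounts: pp0:1 pp1:2 pp2:1 pp3:1 pp4:2 pp5:1
Op 9: write(P0, v1, 129). refcount(pp1)=2>1 -> COPY to pp6. 7 ppages; refcounts: pp0:1 pp1:1 pp2:1 pp3:1 pp4:2 pp5:1 pp6:1

Answer: 7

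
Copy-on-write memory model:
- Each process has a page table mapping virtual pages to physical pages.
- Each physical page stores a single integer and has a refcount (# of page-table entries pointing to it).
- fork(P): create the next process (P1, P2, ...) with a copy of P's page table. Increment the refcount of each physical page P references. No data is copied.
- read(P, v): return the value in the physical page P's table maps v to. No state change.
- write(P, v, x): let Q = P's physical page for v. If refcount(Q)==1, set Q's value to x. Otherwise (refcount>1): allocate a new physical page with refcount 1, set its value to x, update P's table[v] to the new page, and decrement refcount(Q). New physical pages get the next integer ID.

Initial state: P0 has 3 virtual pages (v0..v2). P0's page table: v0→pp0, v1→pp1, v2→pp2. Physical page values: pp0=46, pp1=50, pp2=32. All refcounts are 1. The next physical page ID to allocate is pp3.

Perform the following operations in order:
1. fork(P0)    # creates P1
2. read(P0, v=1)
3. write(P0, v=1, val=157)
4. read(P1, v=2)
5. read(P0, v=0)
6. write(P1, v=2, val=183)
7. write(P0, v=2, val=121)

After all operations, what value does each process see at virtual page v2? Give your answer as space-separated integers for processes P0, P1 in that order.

Answer: 121 183

Derivation:
Op 1: fork(P0) -> P1. 3 ppages; refcounts: pp0:2 pp1:2 pp2:2
Op 2: read(P0, v1) -> 50. No state change.
Op 3: write(P0, v1, 157). refcount(pp1)=2>1 -> COPY to pp3. 4 ppages; refcounts: pp0:2 pp1:1 pp2:2 pp3:1
Op 4: read(P1, v2) -> 32. No state change.
Op 5: read(P0, v0) -> 46. No state change.
Op 6: write(P1, v2, 183). refcount(pp2)=2>1 -> COPY to pp4. 5 ppages; refcounts: pp0:2 pp1:1 pp2:1 pp3:1 pp4:1
Op 7: write(P0, v2, 121). refcount(pp2)=1 -> write in place. 5 ppages; refcounts: pp0:2 pp1:1 pp2:1 pp3:1 pp4:1
P0: v2 -> pp2 = 121
P1: v2 -> pp4 = 183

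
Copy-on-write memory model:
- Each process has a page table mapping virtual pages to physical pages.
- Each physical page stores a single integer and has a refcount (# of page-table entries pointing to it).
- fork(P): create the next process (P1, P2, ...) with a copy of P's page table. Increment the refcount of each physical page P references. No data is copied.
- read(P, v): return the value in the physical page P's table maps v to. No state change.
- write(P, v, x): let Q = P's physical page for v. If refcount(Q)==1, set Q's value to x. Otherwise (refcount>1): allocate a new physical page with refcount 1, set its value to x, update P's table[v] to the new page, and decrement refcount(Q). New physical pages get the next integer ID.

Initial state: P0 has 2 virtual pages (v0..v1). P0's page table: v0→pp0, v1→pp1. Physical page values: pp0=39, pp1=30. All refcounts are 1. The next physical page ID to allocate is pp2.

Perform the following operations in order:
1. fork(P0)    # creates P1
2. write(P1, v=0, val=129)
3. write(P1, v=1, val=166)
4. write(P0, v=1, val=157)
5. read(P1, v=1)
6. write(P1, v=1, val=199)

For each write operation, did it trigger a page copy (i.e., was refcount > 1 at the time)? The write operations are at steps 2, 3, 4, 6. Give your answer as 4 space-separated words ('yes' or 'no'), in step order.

Op 1: fork(P0) -> P1. 2 ppages; refcounts: pp0:2 pp1:2
Op 2: write(P1, v0, 129). refcount(pp0)=2>1 -> COPY to pp2. 3 ppages; refcounts: pp0:1 pp1:2 pp2:1
Op 3: write(P1, v1, 166). refcount(pp1)=2>1 -> COPY to pp3. 4 ppages; refcounts: pp0:1 pp1:1 pp2:1 pp3:1
Op 4: write(P0, v1, 157). refcount(pp1)=1 -> write in place. 4 ppages; refcounts: pp0:1 pp1:1 pp2:1 pp3:1
Op 5: read(P1, v1) -> 166. No state change.
Op 6: write(P1, v1, 199). refcount(pp3)=1 -> write in place. 4 ppages; refcounts: pp0:1 pp1:1 pp2:1 pp3:1

yes yes no no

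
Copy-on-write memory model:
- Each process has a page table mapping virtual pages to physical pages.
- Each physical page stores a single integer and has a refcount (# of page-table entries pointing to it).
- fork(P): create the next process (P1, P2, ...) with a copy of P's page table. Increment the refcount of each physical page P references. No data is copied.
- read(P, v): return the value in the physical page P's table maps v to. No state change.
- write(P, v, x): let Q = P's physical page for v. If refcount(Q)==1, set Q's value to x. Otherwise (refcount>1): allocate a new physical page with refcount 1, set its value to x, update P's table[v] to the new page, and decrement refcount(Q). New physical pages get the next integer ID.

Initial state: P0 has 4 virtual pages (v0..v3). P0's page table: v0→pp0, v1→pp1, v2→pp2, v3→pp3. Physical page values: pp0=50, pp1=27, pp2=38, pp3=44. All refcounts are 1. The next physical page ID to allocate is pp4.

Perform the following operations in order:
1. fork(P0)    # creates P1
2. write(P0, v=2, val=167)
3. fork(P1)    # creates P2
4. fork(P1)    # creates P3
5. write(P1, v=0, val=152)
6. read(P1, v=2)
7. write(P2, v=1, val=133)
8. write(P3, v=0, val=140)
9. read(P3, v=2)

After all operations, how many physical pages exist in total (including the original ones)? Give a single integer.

Op 1: fork(P0) -> P1. 4 ppages; refcounts: pp0:2 pp1:2 pp2:2 pp3:2
Op 2: write(P0, v2, 167). refcount(pp2)=2>1 -> COPY to pp4. 5 ppages; refcounts: pp0:2 pp1:2 pp2:1 pp3:2 pp4:1
Op 3: fork(P1) -> P2. 5 ppages; refcounts: pp0:3 pp1:3 pp2:2 pp3:3 pp4:1
Op 4: fork(P1) -> P3. 5 ppages; refcounts: pp0:4 pp1:4 pp2:3 pp3:4 pp4:1
Op 5: write(P1, v0, 152). refcount(pp0)=4>1 -> COPY to pp5. 6 ppages; refcounts: pp0:3 pp1:4 pp2:3 pp3:4 pp4:1 pp5:1
Op 6: read(P1, v2) -> 38. No state change.
Op 7: write(P2, v1, 133). refcount(pp1)=4>1 -> COPY to pp6. 7 ppages; refcounts: pp0:3 pp1:3 pp2:3 pp3:4 pp4:1 pp5:1 pp6:1
Op 8: write(P3, v0, 140). refcount(pp0)=3>1 -> COPY to pp7. 8 ppages; refcounts: pp0:2 pp1:3 pp2:3 pp3:4 pp4:1 pp5:1 pp6:1 pp7:1
Op 9: read(P3, v2) -> 38. No state change.

Answer: 8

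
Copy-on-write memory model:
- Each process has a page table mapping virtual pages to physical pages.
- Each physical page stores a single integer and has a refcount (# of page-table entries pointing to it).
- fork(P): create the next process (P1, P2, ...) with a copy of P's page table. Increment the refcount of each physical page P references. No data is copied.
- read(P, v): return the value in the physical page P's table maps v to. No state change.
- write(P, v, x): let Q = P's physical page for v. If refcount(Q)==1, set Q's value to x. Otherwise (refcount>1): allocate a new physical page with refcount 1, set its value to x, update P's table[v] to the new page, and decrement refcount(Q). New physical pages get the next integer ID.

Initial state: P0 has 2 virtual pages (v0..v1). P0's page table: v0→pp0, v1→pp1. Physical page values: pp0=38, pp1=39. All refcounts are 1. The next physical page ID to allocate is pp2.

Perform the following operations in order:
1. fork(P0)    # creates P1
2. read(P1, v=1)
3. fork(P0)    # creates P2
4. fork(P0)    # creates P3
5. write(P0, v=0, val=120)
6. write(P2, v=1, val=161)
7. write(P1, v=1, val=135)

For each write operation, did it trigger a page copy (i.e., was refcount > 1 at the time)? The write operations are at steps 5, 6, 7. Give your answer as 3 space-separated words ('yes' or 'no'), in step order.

Op 1: fork(P0) -> P1. 2 ppages; refcounts: pp0:2 pp1:2
Op 2: read(P1, v1) -> 39. No state change.
Op 3: fork(P0) -> P2. 2 ppages; refcounts: pp0:3 pp1:3
Op 4: fork(P0) -> P3. 2 ppages; refcounts: pp0:4 pp1:4
Op 5: write(P0, v0, 120). refcount(pp0)=4>1 -> COPY to pp2. 3 ppages; refcounts: pp0:3 pp1:4 pp2:1
Op 6: write(P2, v1, 161). refcount(pp1)=4>1 -> COPY to pp3. 4 ppages; refcounts: pp0:3 pp1:3 pp2:1 pp3:1
Op 7: write(P1, v1, 135). refcount(pp1)=3>1 -> COPY to pp4. 5 ppages; refcounts: pp0:3 pp1:2 pp2:1 pp3:1 pp4:1

yes yes yes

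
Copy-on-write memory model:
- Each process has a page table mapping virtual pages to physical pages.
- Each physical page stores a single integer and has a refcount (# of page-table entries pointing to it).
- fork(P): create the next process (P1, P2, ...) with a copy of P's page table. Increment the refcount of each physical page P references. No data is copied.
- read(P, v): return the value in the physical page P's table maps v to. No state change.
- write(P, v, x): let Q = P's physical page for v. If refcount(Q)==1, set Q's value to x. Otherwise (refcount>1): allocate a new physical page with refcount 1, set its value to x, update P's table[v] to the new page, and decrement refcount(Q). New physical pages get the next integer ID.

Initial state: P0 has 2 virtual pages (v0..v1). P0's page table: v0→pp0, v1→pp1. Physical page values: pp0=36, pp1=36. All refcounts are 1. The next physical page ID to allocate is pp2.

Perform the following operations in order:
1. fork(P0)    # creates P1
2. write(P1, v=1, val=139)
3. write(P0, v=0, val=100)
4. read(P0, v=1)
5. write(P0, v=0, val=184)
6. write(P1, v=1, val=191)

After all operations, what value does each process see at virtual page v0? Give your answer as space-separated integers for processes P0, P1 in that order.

Op 1: fork(P0) -> P1. 2 ppages; refcounts: pp0:2 pp1:2
Op 2: write(P1, v1, 139). refcount(pp1)=2>1 -> COPY to pp2. 3 ppages; refcounts: pp0:2 pp1:1 pp2:1
Op 3: write(P0, v0, 100). refcount(pp0)=2>1 -> COPY to pp3. 4 ppages; refcounts: pp0:1 pp1:1 pp2:1 pp3:1
Op 4: read(P0, v1) -> 36. No state change.
Op 5: write(P0, v0, 184). refcount(pp3)=1 -> write in place. 4 ppages; refcounts: pp0:1 pp1:1 pp2:1 pp3:1
Op 6: write(P1, v1, 191). refcount(pp2)=1 -> write in place. 4 ppages; refcounts: pp0:1 pp1:1 pp2:1 pp3:1
P0: v0 -> pp3 = 184
P1: v0 -> pp0 = 36

Answer: 184 36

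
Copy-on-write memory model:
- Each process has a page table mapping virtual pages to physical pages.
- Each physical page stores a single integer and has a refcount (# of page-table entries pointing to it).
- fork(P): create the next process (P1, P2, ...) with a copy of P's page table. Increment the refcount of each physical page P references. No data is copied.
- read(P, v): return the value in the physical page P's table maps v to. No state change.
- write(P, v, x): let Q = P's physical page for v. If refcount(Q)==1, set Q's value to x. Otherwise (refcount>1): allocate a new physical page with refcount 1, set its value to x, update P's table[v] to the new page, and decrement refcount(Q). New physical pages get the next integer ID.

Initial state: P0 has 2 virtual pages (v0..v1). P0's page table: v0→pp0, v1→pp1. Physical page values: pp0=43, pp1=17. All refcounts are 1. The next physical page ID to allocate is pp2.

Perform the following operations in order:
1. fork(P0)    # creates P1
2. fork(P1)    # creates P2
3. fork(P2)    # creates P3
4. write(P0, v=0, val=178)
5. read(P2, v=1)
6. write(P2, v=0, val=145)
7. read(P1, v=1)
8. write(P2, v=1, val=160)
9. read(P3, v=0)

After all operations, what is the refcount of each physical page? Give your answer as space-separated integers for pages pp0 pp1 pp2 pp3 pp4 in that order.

Op 1: fork(P0) -> P1. 2 ppages; refcounts: pp0:2 pp1:2
Op 2: fork(P1) -> P2. 2 ppages; refcounts: pp0:3 pp1:3
Op 3: fork(P2) -> P3. 2 ppages; refcounts: pp0:4 pp1:4
Op 4: write(P0, v0, 178). refcount(pp0)=4>1 -> COPY to pp2. 3 ppages; refcounts: pp0:3 pp1:4 pp2:1
Op 5: read(P2, v1) -> 17. No state change.
Op 6: write(P2, v0, 145). refcount(pp0)=3>1 -> COPY to pp3. 4 ppages; refcounts: pp0:2 pp1:4 pp2:1 pp3:1
Op 7: read(P1, v1) -> 17. No state change.
Op 8: write(P2, v1, 160). refcount(pp1)=4>1 -> COPY to pp4. 5 ppages; refcounts: pp0:2 pp1:3 pp2:1 pp3:1 pp4:1
Op 9: read(P3, v0) -> 43. No state change.

Answer: 2 3 1 1 1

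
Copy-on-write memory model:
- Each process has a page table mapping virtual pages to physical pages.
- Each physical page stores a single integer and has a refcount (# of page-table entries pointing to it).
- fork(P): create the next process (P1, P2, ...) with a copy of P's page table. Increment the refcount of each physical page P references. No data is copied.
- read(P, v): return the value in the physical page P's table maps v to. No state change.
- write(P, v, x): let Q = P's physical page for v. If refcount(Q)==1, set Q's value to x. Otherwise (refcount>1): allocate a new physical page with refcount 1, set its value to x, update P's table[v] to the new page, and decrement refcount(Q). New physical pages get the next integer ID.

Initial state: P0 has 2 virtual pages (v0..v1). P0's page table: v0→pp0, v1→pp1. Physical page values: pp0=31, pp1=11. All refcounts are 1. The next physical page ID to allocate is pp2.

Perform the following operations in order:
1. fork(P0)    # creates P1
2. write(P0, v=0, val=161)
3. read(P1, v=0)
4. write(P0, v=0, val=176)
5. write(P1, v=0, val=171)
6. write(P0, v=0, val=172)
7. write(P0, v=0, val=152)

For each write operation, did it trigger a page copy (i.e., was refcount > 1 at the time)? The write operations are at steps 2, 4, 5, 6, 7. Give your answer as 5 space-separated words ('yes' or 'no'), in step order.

Op 1: fork(P0) -> P1. 2 ppages; refcounts: pp0:2 pp1:2
Op 2: write(P0, v0, 161). refcount(pp0)=2>1 -> COPY to pp2. 3 ppages; refcounts: pp0:1 pp1:2 pp2:1
Op 3: read(P1, v0) -> 31. No state change.
Op 4: write(P0, v0, 176). refcount(pp2)=1 -> write in place. 3 ppages; refcounts: pp0:1 pp1:2 pp2:1
Op 5: write(P1, v0, 171). refcount(pp0)=1 -> write in place. 3 ppages; refcounts: pp0:1 pp1:2 pp2:1
Op 6: write(P0, v0, 172). refcount(pp2)=1 -> write in place. 3 ppages; refcounts: pp0:1 pp1:2 pp2:1
Op 7: write(P0, v0, 152). refcount(pp2)=1 -> write in place. 3 ppages; refcounts: pp0:1 pp1:2 pp2:1

yes no no no no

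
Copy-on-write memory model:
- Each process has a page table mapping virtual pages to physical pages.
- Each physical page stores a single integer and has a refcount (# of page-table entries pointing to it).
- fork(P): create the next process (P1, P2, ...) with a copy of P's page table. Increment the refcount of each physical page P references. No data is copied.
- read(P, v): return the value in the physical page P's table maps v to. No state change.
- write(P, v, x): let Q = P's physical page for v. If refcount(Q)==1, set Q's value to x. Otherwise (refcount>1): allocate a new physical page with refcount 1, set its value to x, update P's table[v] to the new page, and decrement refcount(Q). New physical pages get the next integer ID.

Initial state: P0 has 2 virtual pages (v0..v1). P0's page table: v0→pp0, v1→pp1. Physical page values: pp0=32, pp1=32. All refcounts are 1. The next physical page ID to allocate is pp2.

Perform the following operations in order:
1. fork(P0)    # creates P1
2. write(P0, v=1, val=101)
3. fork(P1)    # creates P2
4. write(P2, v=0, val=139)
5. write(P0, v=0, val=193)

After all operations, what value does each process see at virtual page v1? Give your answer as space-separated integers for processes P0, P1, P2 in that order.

Answer: 101 32 32

Derivation:
Op 1: fork(P0) -> P1. 2 ppages; refcounts: pp0:2 pp1:2
Op 2: write(P0, v1, 101). refcount(pp1)=2>1 -> COPY to pp2. 3 ppages; refcounts: pp0:2 pp1:1 pp2:1
Op 3: fork(P1) -> P2. 3 ppages; refcounts: pp0:3 pp1:2 pp2:1
Op 4: write(P2, v0, 139). refcount(pp0)=3>1 -> COPY to pp3. 4 ppages; refcounts: pp0:2 pp1:2 pp2:1 pp3:1
Op 5: write(P0, v0, 193). refcount(pp0)=2>1 -> COPY to pp4. 5 ppages; refcounts: pp0:1 pp1:2 pp2:1 pp3:1 pp4:1
P0: v1 -> pp2 = 101
P1: v1 -> pp1 = 32
P2: v1 -> pp1 = 32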